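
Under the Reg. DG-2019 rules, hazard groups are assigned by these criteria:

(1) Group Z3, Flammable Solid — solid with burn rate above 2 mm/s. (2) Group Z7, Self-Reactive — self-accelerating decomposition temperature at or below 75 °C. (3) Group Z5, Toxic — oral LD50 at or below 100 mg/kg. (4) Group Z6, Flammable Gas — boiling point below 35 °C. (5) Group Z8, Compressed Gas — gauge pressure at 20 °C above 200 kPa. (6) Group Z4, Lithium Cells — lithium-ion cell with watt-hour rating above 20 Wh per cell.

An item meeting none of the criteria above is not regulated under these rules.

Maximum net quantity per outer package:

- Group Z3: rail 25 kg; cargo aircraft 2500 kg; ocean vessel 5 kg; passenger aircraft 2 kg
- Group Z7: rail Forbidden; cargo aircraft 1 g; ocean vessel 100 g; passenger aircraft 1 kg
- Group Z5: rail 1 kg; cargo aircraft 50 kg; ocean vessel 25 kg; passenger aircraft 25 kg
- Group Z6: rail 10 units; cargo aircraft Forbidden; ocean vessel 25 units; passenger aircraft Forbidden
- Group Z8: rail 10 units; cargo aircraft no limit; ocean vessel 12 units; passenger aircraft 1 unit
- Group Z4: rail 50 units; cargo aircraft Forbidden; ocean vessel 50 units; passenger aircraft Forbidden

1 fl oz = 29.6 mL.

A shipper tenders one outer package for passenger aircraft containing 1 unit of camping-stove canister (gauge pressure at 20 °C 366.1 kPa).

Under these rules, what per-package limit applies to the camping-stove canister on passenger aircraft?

The camping-stove canister has gauge pressure at 20 °C 366.1 kPa, which is > 200 kPa, so it is Group Z8 (Compressed Gas).
The passenger aircraft limit for Group Z8 is 1 unit.

1 unit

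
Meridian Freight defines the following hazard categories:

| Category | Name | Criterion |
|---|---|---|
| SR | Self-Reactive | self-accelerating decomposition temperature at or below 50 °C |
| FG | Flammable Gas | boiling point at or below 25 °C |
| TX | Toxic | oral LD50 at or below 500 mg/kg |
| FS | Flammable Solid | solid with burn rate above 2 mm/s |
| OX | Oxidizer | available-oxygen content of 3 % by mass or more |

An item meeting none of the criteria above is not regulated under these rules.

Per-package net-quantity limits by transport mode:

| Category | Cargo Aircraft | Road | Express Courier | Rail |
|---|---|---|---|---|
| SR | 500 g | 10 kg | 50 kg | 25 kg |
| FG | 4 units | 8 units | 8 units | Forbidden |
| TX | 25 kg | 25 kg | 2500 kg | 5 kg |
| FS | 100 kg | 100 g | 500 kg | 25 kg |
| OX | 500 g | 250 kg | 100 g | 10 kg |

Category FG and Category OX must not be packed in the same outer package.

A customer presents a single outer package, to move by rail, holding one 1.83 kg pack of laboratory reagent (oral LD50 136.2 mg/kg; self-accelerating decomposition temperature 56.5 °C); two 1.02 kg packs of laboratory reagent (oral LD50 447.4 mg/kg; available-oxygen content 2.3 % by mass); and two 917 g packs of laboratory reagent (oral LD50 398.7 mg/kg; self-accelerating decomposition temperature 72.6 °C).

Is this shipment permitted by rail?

Laboratory reagent: oral LD50 136.2 mg/kg ≤ 500 mg/kg → Category TX (Toxic).
Oral LD50 447.4 mg/kg meets the Category TX criterion (Toxic), so the laboratory reagent is Category TX.
With oral LD50 398.7 mg/kg (≤ 500 mg/kg), the laboratory reagent falls in Category TX.
Total Category TX: 1.83 kg + (two 1.02 kg packs = 2.04 kg) + (two 917 g packs = 1.834 kg) = 5.704 kg.
That exceeds the Category TX rail limit of 5 kg.

No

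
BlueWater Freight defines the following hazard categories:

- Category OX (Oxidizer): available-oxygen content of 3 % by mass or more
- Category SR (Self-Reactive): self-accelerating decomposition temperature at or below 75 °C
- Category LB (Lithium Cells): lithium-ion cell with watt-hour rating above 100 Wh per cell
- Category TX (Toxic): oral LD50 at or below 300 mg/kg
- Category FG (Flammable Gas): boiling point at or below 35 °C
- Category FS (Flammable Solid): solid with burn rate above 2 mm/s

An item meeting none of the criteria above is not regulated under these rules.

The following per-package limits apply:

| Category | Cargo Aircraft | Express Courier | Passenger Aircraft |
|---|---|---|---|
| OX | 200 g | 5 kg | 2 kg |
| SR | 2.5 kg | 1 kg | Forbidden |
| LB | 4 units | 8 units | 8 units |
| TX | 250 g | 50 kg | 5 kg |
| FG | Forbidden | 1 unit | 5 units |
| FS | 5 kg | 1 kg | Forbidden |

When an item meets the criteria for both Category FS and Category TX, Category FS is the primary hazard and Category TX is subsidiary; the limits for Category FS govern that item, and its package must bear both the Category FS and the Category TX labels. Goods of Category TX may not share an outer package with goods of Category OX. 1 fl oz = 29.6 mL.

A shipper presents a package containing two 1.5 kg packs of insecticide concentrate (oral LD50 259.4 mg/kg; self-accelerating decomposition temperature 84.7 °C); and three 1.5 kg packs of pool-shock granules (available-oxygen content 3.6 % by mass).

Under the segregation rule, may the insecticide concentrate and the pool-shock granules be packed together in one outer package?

No

The insecticide concentrate has oral LD50 259.4 mg/kg, which is ≤ 300 mg/kg, so it is Category TX (Toxic).
Available-oxygen content 3.6 % by mass meets the Category OX criterion (Oxidizer), so the pool-shock granules are Category OX.
Category TX and Category OX may not share an outer package.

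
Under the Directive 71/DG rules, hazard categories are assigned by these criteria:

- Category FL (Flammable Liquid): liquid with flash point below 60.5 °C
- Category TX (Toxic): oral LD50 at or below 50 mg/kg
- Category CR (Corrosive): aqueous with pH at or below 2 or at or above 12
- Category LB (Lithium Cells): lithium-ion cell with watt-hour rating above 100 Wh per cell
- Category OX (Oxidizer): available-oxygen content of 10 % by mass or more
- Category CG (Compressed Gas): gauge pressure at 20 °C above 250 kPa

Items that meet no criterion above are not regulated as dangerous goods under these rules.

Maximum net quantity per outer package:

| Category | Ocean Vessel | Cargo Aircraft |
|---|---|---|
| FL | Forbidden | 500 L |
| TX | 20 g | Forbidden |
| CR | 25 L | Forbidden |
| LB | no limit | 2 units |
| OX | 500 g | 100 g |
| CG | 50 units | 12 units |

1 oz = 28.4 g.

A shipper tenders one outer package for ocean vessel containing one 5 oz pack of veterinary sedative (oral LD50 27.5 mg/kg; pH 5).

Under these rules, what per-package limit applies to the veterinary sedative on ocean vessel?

20 g

With oral LD50 27.5 mg/kg (≤ 50 mg/kg), the veterinary sedative falls in Category TX.
The ocean vessel limit for Category TX is 20 g.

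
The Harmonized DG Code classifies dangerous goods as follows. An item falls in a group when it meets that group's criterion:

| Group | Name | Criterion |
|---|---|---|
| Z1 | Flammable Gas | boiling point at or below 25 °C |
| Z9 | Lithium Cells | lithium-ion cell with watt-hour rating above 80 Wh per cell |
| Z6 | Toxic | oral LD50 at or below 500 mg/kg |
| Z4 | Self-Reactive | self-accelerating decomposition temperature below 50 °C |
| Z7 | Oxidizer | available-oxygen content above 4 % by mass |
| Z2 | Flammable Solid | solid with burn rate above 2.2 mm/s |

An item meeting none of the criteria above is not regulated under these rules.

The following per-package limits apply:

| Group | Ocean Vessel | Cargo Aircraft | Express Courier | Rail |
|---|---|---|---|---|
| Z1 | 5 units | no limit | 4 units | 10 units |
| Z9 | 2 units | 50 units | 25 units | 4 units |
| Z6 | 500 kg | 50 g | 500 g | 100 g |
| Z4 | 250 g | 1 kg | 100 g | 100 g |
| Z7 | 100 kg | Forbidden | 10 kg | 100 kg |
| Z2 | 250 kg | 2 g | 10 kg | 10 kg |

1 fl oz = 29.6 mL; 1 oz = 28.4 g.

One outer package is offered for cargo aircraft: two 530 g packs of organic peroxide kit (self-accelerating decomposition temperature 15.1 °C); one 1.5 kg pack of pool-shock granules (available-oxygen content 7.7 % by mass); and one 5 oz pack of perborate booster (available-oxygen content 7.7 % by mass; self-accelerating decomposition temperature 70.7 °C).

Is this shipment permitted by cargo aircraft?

Self-accelerating decomposition temperature 15.1 °C meets the Group Z4 criterion (Self-Reactive), so the organic peroxide kit is Group Z4.
The pool-shock granules have available-oxygen content 7.7 % by mass, which is > 4 % by mass, so they are Group Z7 (Oxidizer).
Available-oxygen content 7.7 % by mass meets the Group Z7 criterion (Oxidizer), so the perborate booster is Group Z7.
Group Z7 net quantity: 1.5 kg + (one 5 oz pack = 142 g) = 1.642 kg.
By cargo aircraft, Group Z7 is Forbidden regardless of quantity.
Group Z4 quantity: two 530 g packs = 1.06 kg.
1.06 kg exceeds the cargo aircraft limit of 1 kg for Group Z4.

No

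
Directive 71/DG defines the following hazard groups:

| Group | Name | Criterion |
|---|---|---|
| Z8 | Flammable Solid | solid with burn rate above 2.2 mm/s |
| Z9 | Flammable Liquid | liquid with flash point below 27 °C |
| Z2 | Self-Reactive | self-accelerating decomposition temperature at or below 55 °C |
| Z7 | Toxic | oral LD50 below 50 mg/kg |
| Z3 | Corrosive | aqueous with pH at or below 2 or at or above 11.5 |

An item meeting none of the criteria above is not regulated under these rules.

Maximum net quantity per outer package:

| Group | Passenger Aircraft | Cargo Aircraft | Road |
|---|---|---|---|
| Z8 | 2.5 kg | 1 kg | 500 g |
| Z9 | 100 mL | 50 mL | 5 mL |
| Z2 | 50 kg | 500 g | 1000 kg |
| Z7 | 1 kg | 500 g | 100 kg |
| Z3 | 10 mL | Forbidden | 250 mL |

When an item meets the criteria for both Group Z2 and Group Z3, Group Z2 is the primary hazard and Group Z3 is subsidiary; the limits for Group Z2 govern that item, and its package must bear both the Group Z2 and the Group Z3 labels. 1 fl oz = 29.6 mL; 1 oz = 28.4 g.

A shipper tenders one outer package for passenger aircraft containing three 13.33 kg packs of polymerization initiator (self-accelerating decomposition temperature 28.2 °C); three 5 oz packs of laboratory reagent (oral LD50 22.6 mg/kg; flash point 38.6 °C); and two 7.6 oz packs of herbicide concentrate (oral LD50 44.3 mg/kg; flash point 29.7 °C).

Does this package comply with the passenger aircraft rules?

Polymerization initiator: self-accelerating decomposition temperature 28.2 °C ≤ 55 °C → Group Z2 (Self-Reactive).
Laboratory reagent: oral LD50 22.6 mg/kg < 50 mg/kg → Group Z7 (Toxic).
Herbicide concentrate: oral LD50 44.3 mg/kg < 50 mg/kg → Group Z7 (Toxic).
Group Z7 net quantity: (three 5 oz packs = 426 g) + (two 7.6 oz packs = 431.68 g) = 857.68 g.
857.68 g is within the passenger aircraft limit of 1 kg for Group Z7.
Group Z2 quantity: three 13.33 kg packs = 39.99 kg.
39.99 kg ≤ 50 kg (passenger aircraft limit, Group Z2) — within limit.
Every hazard group is within its passenger aircraft limit and no segregation rule is violated.

Yes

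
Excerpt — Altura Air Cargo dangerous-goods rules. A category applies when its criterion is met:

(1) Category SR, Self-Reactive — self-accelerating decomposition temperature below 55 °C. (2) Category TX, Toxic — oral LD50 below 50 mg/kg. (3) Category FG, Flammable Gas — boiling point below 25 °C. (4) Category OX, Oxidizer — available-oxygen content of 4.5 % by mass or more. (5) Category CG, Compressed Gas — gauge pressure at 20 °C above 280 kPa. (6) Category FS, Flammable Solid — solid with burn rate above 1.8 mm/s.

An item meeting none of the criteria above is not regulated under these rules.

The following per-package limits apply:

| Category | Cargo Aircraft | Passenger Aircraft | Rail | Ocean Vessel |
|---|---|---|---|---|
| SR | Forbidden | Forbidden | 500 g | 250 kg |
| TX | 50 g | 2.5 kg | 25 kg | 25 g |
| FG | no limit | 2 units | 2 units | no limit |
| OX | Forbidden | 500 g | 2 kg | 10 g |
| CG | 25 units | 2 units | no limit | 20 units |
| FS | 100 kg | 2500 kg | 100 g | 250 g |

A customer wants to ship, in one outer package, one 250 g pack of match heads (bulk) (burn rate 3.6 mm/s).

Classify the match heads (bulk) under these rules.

Burn rate 3.6 mm/s meets the Category FS criterion (Flammable Solid), so the match heads (bulk) are Category FS.

Category FS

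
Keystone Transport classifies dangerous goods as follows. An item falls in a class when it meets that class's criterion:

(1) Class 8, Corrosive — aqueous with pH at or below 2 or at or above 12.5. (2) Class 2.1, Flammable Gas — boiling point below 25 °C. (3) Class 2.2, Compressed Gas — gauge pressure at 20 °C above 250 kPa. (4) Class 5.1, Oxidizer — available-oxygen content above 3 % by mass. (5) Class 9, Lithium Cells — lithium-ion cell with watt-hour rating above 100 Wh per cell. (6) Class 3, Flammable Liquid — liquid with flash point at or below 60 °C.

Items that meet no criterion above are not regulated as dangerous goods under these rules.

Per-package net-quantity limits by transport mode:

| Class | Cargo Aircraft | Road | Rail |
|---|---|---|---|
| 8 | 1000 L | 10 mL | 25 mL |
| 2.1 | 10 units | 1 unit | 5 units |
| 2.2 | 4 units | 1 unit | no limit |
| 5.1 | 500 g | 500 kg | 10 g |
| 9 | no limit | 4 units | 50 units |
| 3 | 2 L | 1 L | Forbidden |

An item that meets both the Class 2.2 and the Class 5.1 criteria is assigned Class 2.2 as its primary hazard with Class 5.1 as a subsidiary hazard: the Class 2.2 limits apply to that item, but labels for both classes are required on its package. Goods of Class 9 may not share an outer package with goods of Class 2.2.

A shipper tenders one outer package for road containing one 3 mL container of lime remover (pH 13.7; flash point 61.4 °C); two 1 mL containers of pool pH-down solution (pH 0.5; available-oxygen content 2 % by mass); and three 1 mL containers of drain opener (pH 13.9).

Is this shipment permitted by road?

The lime remover has pH 13.7, which is ≥ 12.5, so it is Class 8 (Corrosive).
The pool pH-down solution has pH 0.5, which is ≤ 2, so it is Class 8 (Corrosive).
Drain opener: pH 13.9 ≥ 12.5 → Class 8 (Corrosive).
Total Class 8: 3 mL + (two 1 mL containers = 2 mL) + (three 1 mL containers = 3 mL) = 8 mL.
That is within the Class 8 road limit of 10 mL.

Yes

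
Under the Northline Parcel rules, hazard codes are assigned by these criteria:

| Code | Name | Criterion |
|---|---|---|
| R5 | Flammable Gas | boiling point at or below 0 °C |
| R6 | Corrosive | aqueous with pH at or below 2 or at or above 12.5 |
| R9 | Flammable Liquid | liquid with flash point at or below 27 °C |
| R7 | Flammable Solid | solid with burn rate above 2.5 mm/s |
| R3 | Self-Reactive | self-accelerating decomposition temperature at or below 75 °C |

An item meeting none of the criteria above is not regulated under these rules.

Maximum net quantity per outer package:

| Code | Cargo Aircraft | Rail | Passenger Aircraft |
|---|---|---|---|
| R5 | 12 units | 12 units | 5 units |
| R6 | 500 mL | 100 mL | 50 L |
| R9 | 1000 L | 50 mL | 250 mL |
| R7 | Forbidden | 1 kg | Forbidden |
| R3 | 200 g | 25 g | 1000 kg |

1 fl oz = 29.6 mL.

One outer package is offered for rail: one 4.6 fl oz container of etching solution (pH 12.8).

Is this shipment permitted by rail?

With pH 12.8 (≥ 12.5), the etching solution falls in Code R6.
Code R6 quantity: one 4.6 fl oz container = 136.16 mL.
136.16 mL > 100 mL (rail limit, Code R6) — over the limit.

No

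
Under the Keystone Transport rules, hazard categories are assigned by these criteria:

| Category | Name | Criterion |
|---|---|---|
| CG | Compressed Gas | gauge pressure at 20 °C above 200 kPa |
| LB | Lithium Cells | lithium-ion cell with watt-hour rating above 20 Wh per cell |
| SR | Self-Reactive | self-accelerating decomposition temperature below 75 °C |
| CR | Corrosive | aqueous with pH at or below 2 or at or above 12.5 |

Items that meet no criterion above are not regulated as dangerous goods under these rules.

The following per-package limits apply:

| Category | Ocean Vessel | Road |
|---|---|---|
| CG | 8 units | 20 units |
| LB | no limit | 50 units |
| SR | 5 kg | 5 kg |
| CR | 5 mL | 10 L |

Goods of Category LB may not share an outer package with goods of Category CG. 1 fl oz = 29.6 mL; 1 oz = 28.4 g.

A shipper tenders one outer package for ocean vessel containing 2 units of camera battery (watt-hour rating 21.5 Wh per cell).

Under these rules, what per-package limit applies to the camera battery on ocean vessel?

The camera battery has watt-hour rating 21.5 Wh per cell, which is > 20 Wh per cell, so it is Category LB (Lithium Cells).
The ocean vessel limit for Category LB is no limit.

no limit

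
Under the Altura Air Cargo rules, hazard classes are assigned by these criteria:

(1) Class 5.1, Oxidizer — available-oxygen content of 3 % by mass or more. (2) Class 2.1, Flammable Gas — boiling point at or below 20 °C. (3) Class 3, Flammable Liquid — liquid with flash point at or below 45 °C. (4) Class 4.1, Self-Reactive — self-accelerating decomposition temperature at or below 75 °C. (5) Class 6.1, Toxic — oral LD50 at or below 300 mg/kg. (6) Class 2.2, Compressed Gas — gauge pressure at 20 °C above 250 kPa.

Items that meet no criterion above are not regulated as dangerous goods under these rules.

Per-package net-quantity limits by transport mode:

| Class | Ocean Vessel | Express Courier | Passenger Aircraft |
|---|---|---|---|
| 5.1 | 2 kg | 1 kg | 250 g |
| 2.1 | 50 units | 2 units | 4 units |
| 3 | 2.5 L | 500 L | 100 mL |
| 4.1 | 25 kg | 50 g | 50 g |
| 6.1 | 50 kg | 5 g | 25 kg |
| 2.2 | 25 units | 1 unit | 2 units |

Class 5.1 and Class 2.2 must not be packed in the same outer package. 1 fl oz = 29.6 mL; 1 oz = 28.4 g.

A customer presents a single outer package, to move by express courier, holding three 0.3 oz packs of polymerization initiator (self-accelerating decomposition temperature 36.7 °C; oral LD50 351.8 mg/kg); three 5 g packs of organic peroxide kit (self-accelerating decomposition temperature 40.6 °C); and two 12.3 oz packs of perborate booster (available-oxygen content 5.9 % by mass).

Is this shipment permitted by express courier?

Yes

Self-accelerating decomposition temperature 36.7 °C meets the Class 4.1 criterion (Self-Reactive), so the polymerization initiator is Class 4.1.
With self-accelerating decomposition temperature 40.6 °C (≤ 75 °C), the organic peroxide kit falls in Class 4.1.
With available-oxygen content 5.9 % by mass (≥ 3 % by mass), the perborate booster falls in Class 5.1.
Class 4.1 net quantity: (three 0.3 oz packs = 25.56 g) + (three 5 g packs = 15 g) = 40.56 g.
40.56 g ≤ 50 g (express courier limit, Class 4.1) — within limit.
Class 5.1 quantity: two 12.3 oz packs = 698.64 g.
698.64 g ≤ 1 kg (express courier limit, Class 5.1) — within limit.
The segregation rule (Class 5.1 with Class 2.2) does not apply to Class 4.1 with Class 5.1.
Every hazard class is within its express courier limit and no segregation rule is violated.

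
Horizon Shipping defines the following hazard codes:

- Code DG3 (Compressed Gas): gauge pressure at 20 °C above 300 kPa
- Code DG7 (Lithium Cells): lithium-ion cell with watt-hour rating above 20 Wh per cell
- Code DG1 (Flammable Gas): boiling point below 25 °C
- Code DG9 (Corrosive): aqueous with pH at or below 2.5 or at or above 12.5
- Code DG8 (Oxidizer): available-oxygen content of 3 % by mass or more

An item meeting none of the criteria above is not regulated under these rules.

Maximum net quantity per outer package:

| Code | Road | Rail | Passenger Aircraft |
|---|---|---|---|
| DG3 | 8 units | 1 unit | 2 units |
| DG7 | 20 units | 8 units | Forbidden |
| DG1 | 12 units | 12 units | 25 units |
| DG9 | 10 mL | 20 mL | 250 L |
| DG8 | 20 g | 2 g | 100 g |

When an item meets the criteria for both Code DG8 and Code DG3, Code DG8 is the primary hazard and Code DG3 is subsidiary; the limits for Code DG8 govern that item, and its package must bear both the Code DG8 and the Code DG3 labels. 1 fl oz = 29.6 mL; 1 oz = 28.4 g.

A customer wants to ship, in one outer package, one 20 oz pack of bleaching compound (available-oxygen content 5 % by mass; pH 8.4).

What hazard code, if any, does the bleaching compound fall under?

With available-oxygen content 5 % by mass (≥ 3 % by mass), the bleaching compound falls in Code DG8.

Code DG8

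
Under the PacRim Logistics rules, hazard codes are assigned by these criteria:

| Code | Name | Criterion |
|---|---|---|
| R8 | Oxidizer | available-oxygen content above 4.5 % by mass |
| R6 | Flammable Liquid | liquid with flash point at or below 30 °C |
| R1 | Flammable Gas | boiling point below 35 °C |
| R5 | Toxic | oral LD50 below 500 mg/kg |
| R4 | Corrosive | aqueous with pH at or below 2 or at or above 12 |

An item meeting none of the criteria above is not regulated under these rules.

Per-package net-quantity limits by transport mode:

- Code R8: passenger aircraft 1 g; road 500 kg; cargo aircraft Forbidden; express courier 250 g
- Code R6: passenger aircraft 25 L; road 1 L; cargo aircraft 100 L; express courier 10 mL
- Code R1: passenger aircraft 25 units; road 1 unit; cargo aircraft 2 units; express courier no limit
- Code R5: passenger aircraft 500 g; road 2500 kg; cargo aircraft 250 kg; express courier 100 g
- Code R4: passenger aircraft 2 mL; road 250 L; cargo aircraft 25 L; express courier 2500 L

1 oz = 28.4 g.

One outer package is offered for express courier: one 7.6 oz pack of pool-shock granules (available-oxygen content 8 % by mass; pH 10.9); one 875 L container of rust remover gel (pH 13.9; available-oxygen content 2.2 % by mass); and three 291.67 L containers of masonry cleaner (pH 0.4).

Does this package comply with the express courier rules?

With available-oxygen content 8 % by mass (> 4.5 % by mass), the pool-shock granules fall in Code R8.
With pH 13.9 (≥ 12), the rust remover gel falls in Code R4.
The masonry cleaner has pH 0.4, which is ≤ 2, so it is Code R4 (Corrosive).
Total Code R4: 875 L + (three 291.67 L containers = 875.01 L) = 1750.01 L.
1750.01 L ≤ 2500 L (express courier limit, Code R4) — within limit.
Code R8 quantity: one 7.6 oz pack = 215.84 g.
215.84 g is within the express courier limit of 250 g for Code R8.
Every hazard code is within its express courier limit and no segregation rule is violated.

Yes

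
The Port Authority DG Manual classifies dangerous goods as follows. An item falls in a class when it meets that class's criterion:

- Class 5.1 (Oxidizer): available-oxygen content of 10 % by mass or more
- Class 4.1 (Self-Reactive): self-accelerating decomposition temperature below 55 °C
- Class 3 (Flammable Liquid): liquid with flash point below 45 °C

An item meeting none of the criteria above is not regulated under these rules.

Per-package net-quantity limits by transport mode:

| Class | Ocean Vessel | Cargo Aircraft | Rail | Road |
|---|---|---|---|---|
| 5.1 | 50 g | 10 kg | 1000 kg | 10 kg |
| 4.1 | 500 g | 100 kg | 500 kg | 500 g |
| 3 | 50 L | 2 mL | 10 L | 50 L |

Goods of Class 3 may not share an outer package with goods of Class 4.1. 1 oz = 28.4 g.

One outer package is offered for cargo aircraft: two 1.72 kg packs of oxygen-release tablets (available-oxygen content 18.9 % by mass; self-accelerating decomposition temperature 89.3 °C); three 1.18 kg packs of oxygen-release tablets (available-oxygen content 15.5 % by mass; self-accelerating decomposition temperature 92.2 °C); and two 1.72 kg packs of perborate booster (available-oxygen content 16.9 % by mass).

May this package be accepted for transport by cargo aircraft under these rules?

No

With available-oxygen content 18.9 % by mass (≥ 10 % by mass), the oxygen-release tablets fall in Class 5.1.
With available-oxygen content 15.5 % by mass (≥ 10 % by mass), the oxygen-release tablets fall in Class 5.1.
Available-oxygen content 16.9 % by mass meets the Class 5.1 criterion (Oxidizer), so the perborate booster is Class 5.1.
Total Class 5.1: (two 1.72 kg packs = 3.44 kg) + (three 1.18 kg packs = 3.54 kg) + (two 1.72 kg packs = 3.44 kg) = 10.42 kg.
10.42 kg exceeds the cargo aircraft limit of 10 kg for Class 5.1.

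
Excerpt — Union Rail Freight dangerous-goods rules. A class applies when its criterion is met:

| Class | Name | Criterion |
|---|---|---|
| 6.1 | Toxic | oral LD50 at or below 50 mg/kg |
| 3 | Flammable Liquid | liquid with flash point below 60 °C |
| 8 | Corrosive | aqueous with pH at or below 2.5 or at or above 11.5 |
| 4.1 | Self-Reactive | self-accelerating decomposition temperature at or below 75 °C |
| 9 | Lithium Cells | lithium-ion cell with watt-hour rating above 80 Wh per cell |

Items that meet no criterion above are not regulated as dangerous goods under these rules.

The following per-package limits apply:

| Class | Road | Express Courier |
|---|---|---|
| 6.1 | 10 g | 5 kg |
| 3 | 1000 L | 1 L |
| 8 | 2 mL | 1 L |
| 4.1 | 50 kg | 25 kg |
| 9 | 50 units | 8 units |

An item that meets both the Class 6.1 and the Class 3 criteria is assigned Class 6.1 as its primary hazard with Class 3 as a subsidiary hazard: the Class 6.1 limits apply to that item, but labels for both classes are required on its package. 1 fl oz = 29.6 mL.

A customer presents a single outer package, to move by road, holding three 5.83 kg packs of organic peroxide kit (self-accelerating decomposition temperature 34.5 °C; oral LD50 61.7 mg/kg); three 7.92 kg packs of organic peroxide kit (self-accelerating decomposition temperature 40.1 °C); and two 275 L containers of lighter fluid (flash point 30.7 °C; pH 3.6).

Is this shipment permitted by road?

Yes

The organic peroxide kit has self-accelerating decomposition temperature 34.5 °C, which is ≤ 75 °C, so it is Class 4.1 (Self-Reactive).
Self-accelerating decomposition temperature 40.1 °C meets the Class 4.1 criterion (Self-Reactive), so the organic peroxide kit is Class 4.1.
With flash point 30.7 °C (< 60 °C), the lighter fluid falls in Class 3.
Total Class 4.1: (three 5.83 kg packs = 17.49 kg) + (three 7.92 kg packs = 23.76 kg) = 41.25 kg.
That is within the Class 4.1 road limit of 50 kg.
Class 3 quantity: two 275 L containers = 550 L.
550 L ≤ 1000 L (road limit, Class 3) — within limit.
Every hazard class is within its road limit and no segregation rule is violated.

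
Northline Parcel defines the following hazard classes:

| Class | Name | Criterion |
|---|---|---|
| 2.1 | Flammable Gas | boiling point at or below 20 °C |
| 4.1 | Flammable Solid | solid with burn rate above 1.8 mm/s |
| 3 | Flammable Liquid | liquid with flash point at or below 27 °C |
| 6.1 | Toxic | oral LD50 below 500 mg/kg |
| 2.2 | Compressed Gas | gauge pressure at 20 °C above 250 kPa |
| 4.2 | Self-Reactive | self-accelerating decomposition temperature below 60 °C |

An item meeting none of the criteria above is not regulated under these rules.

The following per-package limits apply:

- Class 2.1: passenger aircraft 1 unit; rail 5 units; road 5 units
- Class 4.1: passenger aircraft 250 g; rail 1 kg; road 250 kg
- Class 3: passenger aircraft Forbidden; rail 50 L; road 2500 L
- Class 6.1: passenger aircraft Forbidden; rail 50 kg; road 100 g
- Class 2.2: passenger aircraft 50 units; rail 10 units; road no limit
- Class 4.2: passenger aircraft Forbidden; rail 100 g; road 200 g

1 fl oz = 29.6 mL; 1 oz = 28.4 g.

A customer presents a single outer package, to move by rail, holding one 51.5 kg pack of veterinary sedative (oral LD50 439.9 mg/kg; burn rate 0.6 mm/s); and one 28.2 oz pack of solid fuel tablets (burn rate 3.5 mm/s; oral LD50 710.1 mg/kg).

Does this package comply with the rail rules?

No

Veterinary sedative: oral LD50 439.9 mg/kg < 500 mg/kg → Class 6.1 (Toxic).
With burn rate 3.5 mm/s (> 1.8 mm/s), the solid fuel tablets fall in Class 4.1.
Class 6.1 quantity: 51.5 kg.
51.5 kg exceeds the rail limit of 50 kg for Class 6.1.
Class 4.1 quantity: one 28.2 oz pack = 800.88 g.
800.88 g is within the rail limit of 1 kg for Class 4.1.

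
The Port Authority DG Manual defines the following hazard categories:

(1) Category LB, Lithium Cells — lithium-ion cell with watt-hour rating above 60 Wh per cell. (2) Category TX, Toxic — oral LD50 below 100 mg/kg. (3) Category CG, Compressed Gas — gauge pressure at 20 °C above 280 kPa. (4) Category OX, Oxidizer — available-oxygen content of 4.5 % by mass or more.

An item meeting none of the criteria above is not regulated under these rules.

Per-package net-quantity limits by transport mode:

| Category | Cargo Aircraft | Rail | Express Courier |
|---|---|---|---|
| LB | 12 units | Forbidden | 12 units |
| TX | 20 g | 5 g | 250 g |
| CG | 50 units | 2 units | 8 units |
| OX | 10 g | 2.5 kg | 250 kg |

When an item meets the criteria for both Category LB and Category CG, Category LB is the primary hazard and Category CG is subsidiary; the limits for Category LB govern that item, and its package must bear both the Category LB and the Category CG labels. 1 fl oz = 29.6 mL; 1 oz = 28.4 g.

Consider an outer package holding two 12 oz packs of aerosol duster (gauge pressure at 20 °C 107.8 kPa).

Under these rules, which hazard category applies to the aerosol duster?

gauge pressure at 20 °C 107.8 kPa is not above 280 kPa, so Category CG does not apply.
No criterion is met, so the item is not regulated.

Not regulated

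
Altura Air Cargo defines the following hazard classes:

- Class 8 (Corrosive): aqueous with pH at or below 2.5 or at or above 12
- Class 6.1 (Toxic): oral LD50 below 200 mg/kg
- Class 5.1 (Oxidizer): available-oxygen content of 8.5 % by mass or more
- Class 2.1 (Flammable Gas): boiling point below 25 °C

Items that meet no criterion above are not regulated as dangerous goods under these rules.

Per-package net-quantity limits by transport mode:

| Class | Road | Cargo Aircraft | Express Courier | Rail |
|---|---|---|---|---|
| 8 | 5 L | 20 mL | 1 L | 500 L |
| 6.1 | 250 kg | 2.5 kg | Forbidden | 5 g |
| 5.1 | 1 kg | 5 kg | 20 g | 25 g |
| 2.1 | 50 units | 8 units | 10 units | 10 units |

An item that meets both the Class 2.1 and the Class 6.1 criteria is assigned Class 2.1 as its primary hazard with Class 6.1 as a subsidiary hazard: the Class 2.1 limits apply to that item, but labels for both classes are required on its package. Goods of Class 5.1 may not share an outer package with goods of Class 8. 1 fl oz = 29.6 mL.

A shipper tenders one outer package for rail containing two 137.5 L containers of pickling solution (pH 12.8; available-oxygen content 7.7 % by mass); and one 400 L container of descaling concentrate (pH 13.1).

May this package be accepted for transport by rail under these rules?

The pickling solution has pH 12.8, which is ≥ 12, so it is Class 8 (Corrosive).
The descaling concentrate has pH 13.1, which is ≥ 12, so it is Class 8 (Corrosive).
Total Class 8: (two 137.5 L containers = 275 L) + 400 L = 675 L.
That exceeds the Class 8 rail limit of 500 L.

No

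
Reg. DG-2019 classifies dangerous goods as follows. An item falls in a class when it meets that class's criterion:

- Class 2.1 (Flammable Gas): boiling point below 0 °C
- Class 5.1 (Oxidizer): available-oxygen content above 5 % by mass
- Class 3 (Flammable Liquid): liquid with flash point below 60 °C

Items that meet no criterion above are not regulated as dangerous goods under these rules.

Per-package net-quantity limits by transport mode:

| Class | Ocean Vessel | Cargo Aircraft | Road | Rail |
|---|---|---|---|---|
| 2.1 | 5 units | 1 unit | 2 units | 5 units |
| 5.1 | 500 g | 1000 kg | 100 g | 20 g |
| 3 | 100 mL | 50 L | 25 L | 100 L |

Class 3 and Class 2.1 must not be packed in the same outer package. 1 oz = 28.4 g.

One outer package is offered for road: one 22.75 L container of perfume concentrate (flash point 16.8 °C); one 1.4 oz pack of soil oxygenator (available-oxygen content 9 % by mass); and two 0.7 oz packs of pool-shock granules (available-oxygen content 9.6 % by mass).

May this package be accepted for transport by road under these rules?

The perfume concentrate has flash point 16.8 °C, which is < 60 °C, so it is Class 3 (Flammable Liquid).
Available-oxygen content 9 % by mass meets the Class 5.1 criterion (Oxidizer), so the soil oxygenator is Class 5.1.
Available-oxygen content 9.6 % by mass meets the Class 5.1 criterion (Oxidizer), so the pool-shock granules are Class 5.1.
Class 5.1 net quantity: (one 1.4 oz pack = 39.76 g) + (two 0.7 oz packs = 39.76 g) = 79.52 g.
79.52 g is within the road limit of 100 g for Class 5.1.
Class 3 quantity: 22.75 L.
That is within the Class 3 road limit of 25 L.
The segregation rule (Class 3 with Class 2.1) does not apply to Class 5.1 with Class 3.
Every hazard class is within its road limit and no segregation rule is violated.

Yes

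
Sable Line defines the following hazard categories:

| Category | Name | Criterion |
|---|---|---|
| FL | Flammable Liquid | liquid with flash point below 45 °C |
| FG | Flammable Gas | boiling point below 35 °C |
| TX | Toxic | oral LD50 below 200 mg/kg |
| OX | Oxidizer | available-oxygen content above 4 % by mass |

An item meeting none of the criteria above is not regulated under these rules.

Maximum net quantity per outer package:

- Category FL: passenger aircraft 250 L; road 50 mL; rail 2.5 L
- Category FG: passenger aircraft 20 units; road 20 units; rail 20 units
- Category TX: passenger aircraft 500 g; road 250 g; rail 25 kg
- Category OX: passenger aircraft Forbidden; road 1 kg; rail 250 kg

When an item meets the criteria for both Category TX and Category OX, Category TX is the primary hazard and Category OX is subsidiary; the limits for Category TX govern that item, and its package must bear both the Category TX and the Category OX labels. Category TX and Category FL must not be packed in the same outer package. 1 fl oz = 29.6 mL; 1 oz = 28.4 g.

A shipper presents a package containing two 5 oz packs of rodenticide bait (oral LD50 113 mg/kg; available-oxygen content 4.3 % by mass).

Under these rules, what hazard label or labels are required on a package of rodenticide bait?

Category OX and TX

Oral LD50 113 mg/kg meets the Category TX criterion (Toxic), so the rodenticide bait is Category TX.
The rodenticide bait has available-oxygen content 4.3 % by mass, which is > 4 % by mass, so it is Category OX (Oxidizer).
By the precedence rule Category TX is primary and Category OX is subsidiary, and that rule requires both labels on the package.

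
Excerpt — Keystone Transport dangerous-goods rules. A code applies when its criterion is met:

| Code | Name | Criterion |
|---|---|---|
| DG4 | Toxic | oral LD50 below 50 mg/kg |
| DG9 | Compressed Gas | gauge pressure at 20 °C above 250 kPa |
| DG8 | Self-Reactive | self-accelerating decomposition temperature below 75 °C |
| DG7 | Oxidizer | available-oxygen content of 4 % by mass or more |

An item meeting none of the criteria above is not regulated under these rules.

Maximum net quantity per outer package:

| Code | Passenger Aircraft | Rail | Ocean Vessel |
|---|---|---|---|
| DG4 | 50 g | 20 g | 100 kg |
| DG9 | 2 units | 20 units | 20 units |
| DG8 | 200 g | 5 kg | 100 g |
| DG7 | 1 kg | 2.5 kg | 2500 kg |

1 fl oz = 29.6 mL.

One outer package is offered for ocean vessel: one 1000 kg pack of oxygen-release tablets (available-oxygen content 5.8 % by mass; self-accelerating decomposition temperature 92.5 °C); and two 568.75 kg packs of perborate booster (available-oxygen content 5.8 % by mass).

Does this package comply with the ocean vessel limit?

Oxygen-release tablets: available-oxygen content 5.8 % by mass ≥ 4 % by mass → Code DG7 (Oxidizer).
With available-oxygen content 5.8 % by mass (≥ 4 % by mass), the perborate booster falls in Code DG7.
Total Code DG7: 1000 kg + (two 568.75 kg packs = 1137.5 kg) = 2137.5 kg.
2137.5 kg is within the ocean vessel limit of 2500 kg for Code DG7.

Yes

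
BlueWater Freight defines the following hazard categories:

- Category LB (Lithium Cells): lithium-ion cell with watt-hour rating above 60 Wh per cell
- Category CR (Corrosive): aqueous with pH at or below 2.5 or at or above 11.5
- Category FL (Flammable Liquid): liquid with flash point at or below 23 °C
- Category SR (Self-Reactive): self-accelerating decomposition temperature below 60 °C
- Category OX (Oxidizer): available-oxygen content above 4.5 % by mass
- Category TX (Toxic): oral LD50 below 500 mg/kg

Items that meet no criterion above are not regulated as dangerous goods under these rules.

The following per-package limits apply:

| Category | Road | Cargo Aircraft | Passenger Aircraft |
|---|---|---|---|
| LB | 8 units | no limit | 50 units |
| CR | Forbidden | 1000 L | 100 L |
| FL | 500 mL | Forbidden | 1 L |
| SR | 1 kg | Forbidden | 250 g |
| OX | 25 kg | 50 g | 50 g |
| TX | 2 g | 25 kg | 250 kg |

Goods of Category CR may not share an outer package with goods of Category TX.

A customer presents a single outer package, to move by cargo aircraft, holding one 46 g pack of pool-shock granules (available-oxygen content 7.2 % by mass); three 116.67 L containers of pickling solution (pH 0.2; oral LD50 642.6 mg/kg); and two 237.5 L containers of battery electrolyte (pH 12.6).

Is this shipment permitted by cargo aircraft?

Yes

The pool-shock granules have available-oxygen content 7.2 % by mass, which is > 4.5 % by mass, so they are Category OX (Oxidizer).
pH 0.2 meets the Category CR criterion (Corrosive), so the pickling solution is Category CR.
Battery electrolyte: pH 12.6 ≥ 11.5 → Category CR (Corrosive).
Total Category CR: (three 116.67 L containers = 350.01 L) + (two 237.5 L containers = 475 L) = 825.01 L.
That is within the Category CR cargo aircraft limit of 1000 L.
Category OX quantity: 46 g.
46 g ≤ 50 g (cargo aircraft limit, Category OX) — within limit.
The segregation rule (Category CR with Category TX) does not apply to Category CR with Category OX.
Every hazard category is within its cargo aircraft limit and no segregation rule is violated.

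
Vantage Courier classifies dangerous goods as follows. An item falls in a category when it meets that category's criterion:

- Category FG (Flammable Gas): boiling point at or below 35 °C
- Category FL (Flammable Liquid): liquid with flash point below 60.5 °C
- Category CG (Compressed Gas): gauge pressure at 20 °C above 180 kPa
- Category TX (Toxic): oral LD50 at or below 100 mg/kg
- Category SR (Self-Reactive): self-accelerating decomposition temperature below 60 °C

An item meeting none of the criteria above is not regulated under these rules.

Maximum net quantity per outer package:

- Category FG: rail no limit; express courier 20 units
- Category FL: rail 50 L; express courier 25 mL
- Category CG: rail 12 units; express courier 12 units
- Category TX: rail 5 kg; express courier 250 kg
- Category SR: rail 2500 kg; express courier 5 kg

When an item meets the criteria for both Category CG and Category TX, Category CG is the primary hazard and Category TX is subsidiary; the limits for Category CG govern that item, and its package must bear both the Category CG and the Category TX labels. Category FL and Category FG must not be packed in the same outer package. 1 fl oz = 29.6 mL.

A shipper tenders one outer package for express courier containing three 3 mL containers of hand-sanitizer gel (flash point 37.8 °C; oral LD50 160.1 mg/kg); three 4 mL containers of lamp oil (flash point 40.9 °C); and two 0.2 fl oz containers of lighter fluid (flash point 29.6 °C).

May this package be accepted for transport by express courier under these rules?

With flash point 37.8 °C (< 60.5 °C), the hand-sanitizer gel falls in Category FL.
With flash point 40.9 °C (< 60.5 °C), the lamp oil falls in Category FL.
Lighter fluid: flash point 29.6 °C < 60.5 °C → Category FL (Flammable Liquid).
Total Category FL: (three 3 mL containers = 9 mL) + (three 4 mL containers = 12 mL) + (two 0.2 fl oz containers = 11.84 mL) = 32.84 mL.
32.84 mL exceeds the express courier limit of 25 mL for Category FL.

No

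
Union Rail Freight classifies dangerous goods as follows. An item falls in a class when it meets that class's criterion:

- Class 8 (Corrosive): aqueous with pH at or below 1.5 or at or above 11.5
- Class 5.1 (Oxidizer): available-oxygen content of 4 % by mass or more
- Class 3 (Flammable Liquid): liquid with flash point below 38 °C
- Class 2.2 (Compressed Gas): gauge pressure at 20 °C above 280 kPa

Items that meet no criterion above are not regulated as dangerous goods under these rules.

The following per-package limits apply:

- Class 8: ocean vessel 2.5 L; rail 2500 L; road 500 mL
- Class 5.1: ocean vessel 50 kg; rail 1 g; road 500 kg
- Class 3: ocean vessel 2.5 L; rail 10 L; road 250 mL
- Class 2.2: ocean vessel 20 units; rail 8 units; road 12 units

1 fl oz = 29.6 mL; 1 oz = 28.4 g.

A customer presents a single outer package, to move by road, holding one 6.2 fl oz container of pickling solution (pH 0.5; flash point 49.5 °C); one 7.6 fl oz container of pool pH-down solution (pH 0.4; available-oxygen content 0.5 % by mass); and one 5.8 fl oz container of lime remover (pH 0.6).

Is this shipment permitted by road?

pH 0.5 meets the Class 8 criterion (Corrosive), so the pickling solution is Class 8.
With pH 0.4 (≤ 1.5), the pool pH-down solution falls in Class 8.
The lime remover has pH 0.6, which is ≤ 1.5, so it is Class 8 (Corrosive).
Total Class 8: (one 6.2 fl oz container = 183.52 mL) + (one 7.6 fl oz container = 224.96 mL) + (one 5.8 fl oz container = 171.68 mL) = 580.16 mL.
580.16 mL > 500 mL (road limit, Class 8) — over the limit.

No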